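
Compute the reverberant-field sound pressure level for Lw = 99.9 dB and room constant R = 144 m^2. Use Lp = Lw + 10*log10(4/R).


4/R = 4/144 = 0.0277778
Lp = 99.9 + 10*log10(0.0277778) = 84.337 dB


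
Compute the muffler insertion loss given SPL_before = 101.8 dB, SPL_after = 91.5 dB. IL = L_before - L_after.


Insertion loss = SPL without muffler - SPL with muffler
IL = 101.8 - 91.5 = 10.3 dB


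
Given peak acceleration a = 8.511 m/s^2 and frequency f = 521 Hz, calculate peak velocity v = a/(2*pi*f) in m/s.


omega = 2*pi*f = 2*pi*521 = 3273.54 rad/s
v = a / omega = 8.511 / 3273.54 = 0.0025999 m/s


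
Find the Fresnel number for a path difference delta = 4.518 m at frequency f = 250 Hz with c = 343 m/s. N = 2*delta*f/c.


N = 2*delta*f/c = 2*delta/lambda, where lambda = c/f
lambda = 343 / 250 = 1.372 m
N = 2 * 4.518 / 1.372 = 6.586


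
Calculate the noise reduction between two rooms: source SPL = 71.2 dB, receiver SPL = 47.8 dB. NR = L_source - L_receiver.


NR = L_source - L_receiver (difference between source and receiving room levels)
NR = 71.2 - 47.8 = 23.4 dB


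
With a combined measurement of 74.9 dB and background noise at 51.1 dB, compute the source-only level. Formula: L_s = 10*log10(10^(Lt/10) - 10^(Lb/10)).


10^(74.9/10) = 3.0903e+07
10^(51.1/10) = 128825
Difference = 3.0903e+07 - 128825 = 3.07742e+07
L_source = 10*log10(3.07742e+07) = 74.882 dB


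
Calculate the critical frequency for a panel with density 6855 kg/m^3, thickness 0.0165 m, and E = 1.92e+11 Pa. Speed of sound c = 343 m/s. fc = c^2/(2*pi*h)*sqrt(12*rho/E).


12*rho/E = 12*6855/1.92e+11 = 4.28437e-07
sqrt(12*rho/E) = sqrt(4.28437e-07) = 0.000654551
c^2/(2*pi*h) = 343^2/(2*pi*0.0165) = 1.13481e+06
fc = 1.13481e+06 * 0.000654551 = 742.79 Hz


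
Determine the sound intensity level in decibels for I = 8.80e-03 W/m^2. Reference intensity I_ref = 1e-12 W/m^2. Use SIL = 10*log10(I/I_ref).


I / I_ref = 8.80e-03 / 1e-12 = 8.8e+09
SIL = 10 * log10(8.8e+09) = 99.445 dB


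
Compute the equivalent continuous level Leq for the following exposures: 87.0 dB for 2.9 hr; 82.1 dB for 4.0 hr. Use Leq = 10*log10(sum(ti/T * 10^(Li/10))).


T_total = 2.9 + 4.0 = 6.9 hr
(2.9/6.9) * 10^(87.0/10) = 2.10644e+08
(4.0/6.9) * 10^(82.1/10) = 9.4018e+07
Sum = 2.10644e+08 + 9.4018e+07 = 3.04662e+08
Leq = 10*log10(3.04662e+08) = 84.838 dB


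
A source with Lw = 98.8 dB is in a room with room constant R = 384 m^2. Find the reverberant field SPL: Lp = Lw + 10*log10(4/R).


4/R = 4/384 = 0.0104167
Lp = 98.8 + 10*log10(0.0104167) = 78.977 dB


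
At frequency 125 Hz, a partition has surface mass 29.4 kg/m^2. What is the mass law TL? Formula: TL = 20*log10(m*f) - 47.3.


m * f = 29.4 * 125 = 3675
20*log10(3675) = 71.3051 dB
TL = 71.3051 - 47.3 = 24.005 dB


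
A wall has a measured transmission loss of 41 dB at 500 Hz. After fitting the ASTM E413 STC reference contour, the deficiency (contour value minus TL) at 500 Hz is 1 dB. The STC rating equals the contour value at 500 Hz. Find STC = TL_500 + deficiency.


By ASTM E413, STC = value of the fitted reference contour at 500 Hz.
Contour value at 500 Hz = TL_500 + deficiency = 41 + 1 = 42
STC = 42


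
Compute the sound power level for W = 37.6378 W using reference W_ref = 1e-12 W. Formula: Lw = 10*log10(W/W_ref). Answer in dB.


W / W_ref = 37.6378 / 1e-12 = 3.76378e+13
Lw = 10 * log10(3.76378e+13) = 135.76 dB


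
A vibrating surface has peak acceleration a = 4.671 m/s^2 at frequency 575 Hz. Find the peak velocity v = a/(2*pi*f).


omega = 2*pi*f = 2*pi*575 = 3612.83 rad/s
v = a / omega = 4.671 / 3612.83 = 0.0012929 m/s


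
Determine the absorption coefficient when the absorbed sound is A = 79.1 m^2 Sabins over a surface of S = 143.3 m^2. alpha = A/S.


Absorption coefficient = absorbed power / incident power
alpha = A / S = 79.1 / 143.3 = 0.55199


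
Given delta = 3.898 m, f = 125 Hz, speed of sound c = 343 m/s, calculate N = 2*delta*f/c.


N = 2*delta*f/c = 2*delta/lambda, where lambda = c/f
lambda = 343 / 125 = 2.744 m
N = 2 * 3.898 / 2.744 = 2.8411


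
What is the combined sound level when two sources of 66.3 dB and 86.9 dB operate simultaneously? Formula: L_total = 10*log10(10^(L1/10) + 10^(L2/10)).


10^(66.3/10) = 4.2658e+06
10^(86.9/10) = 4.89779e+08
Sum = 4.2658e+06 + 4.89779e+08 = 4.94045e+08
L_total = 10*log10(4.94045e+08) = 86.938 dB


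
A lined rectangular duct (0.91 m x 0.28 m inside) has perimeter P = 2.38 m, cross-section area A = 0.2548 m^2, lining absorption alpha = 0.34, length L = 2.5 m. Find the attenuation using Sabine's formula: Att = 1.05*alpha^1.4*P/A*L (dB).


alpha^1.4 = 0.34^1.4 = 0.220836
Attenuation rate = 1.05 * alpha^1.4 * P / A
= 1.05 * 0.220836 * 2.38 / 0.2548 = 2.16589 dB/m
Total Att = 2.16589 * 2.5 = 5.4147 dB


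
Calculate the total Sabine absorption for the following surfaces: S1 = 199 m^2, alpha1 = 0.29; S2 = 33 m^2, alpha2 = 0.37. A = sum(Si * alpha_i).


199 * 0.29 = 57.71
33 * 0.37 = 12.21
A_total = 57.71 + 12.21 = 69.92 m^2


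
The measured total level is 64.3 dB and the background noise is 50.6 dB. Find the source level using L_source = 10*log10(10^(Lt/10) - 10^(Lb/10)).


10^(64.3/10) = 2.69153e+06
10^(50.6/10) = 114815
Difference = 2.69153e+06 - 114815 = 2.57672e+06
L_source = 10*log10(2.57672e+06) = 64.111 dB


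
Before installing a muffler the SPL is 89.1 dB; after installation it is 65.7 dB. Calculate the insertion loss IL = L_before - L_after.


Insertion loss = SPL without muffler - SPL with muffler
IL = 89.1 - 65.7 = 23.4 dB


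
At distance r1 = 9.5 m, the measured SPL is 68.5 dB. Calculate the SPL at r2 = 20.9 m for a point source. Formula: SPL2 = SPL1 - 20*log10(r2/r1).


r2/r1 = 20.9/9.5 = 2.2
Correction = 20*log10(2.2) = 6.84845 dB
SPL2 = 68.5 - 6.84845 = 61.652 dB


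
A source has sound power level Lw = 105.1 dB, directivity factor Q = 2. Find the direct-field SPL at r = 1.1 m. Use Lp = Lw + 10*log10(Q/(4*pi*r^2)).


4*pi*r^2 = 4*pi*1.1^2 = 15.2053 m^2
Q / (4*pi*r^2) = 2 / 15.2053 = 0.131533
Lp = 105.1 + 10*log10(0.131533) = 96.29 dB


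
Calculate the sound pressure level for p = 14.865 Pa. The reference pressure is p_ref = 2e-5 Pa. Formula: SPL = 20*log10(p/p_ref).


p / p_ref = 14.865 / 2e-5 = 743250
SPL = 20 * log10(743250) = 117.42 dB


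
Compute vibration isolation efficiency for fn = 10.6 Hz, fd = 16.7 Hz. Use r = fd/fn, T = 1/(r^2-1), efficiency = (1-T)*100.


r = 16.7 / 10.6 = 1.57547
r^2 - 1 = 1.57547^2 - 1 = 1.48211
T = 1/1.48211 = 0.674714
Efficiency = (1 - 0.674714)*100 = 32.529 %


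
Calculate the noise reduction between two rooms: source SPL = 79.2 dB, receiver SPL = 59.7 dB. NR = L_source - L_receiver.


NR = L_source - L_receiver (difference between source and receiving room levels)
NR = 79.2 - 59.7 = 19.5 dB


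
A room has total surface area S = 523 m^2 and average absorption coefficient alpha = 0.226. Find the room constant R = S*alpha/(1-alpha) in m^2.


R = 523 * 0.226 / (1 - 0.226) = 152.71 m^2


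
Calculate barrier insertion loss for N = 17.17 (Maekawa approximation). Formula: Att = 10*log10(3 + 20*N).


3 + 20*N = 3 + 20*17.17 = 346.4
Att = 10*log10(346.4) = 25.396 dB


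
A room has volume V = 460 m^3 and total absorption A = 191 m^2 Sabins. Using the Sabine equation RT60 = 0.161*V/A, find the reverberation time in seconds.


RT60 = 0.161 * 460 / 191 = 0.38775 s


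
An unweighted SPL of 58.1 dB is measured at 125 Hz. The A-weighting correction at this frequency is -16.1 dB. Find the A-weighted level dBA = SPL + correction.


A-weighting table: 125 Hz -> -16.1 dB correction
SPL_A = SPL + correction = 58.1 + (-16.1) = 42 dBA


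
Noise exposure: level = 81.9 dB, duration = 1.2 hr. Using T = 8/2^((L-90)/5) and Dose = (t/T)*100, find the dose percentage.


T_allowed = 8 / 2^((81.9 - 90)/5) = 24.59 hr
Dose = 1.2 / 24.59 * 100 = 4.88 %


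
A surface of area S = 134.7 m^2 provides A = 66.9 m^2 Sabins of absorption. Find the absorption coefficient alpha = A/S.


Absorption coefficient = absorbed power / incident power
alpha = A / S = 66.9 / 134.7 = 0.49666


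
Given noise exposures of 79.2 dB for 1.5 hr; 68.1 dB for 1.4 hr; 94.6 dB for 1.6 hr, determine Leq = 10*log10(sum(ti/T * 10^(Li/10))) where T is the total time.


T_total = 1.5 + 1.4 + 1.6 = 4.5 hr
(1.5/4.5) * 10^(79.2/10) = 2.77255e+07
(1.4/4.5) * 10^(68.1/10) = 2.0087e+06
(1.6/4.5) * 10^(94.6/10) = 1.02543e+09
Sum = 2.77255e+07 + 2.0087e+06 + 1.02543e+09 = 1.05516e+09
Leq = 10*log10(1.05516e+09) = 90.233 dB


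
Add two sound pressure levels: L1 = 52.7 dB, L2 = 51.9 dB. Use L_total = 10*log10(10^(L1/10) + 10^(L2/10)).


10^(52.7/10) = 186209
10^(51.9/10) = 154882
Sum = 186209 + 154882 = 341091
L_total = 10*log10(341091) = 55.329 dB


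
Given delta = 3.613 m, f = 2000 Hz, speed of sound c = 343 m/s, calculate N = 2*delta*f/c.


N = 2*delta*f/c = 2*delta/lambda, where lambda = c/f
lambda = 343 / 2000 = 0.1715 m
N = 2 * 3.613 / 0.1715 = 42.134


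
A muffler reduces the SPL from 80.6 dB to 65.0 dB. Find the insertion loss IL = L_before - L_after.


Insertion loss = SPL without muffler - SPL with muffler
IL = 80.6 - 65.0 = 15.6 dB


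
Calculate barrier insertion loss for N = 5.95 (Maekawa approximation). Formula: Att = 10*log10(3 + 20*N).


3 + 20*N = 3 + 20*5.95 = 122
Att = 10*log10(122) = 20.864 dB


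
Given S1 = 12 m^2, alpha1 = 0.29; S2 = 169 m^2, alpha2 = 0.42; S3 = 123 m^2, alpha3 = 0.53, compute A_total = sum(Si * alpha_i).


12 * 0.29 = 3.48
169 * 0.42 = 70.98
123 * 0.53 = 65.19
A_total = 3.48 + 70.98 + 65.19 = 139.65 m^2


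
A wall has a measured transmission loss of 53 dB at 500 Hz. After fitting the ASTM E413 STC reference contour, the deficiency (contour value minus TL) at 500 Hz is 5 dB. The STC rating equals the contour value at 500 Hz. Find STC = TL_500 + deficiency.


By ASTM E413, STC = value of the fitted reference contour at 500 Hz.
Contour value at 500 Hz = TL_500 + deficiency = 53 + 5 = 58
STC = 58


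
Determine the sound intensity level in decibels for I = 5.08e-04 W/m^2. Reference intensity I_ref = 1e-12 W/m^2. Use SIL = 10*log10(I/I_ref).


I / I_ref = 5.08e-04 / 1e-12 = 5.08e+08
SIL = 10 * log10(5.08e+08) = 87.059 dB


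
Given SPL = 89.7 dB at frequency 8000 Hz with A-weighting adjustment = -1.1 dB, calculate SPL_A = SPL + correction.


A-weighting table: 8000 Hz -> -1.1 dB correction
SPL_A = SPL + correction = 89.7 + (-1.1) = 88.6 dBA


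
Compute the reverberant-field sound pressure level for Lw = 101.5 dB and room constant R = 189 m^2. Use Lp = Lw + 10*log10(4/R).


4/R = 4/189 = 0.021164
Lp = 101.5 + 10*log10(0.021164) = 84.756 dB


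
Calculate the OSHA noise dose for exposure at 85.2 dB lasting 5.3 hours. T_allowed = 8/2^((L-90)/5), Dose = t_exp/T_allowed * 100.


T_allowed = 8 / 2^((85.2 - 90)/5) = 15.5625 hr
Dose = 5.3 / 15.5625 * 100 = 34.056 %


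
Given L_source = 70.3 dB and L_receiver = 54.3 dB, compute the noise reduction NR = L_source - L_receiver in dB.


NR = L_source - L_receiver (difference between source and receiving room levels)
NR = 70.3 - 54.3 = 16 dB


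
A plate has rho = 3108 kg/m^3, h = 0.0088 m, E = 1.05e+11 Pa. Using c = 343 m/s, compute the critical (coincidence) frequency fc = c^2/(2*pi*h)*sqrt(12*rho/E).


12*rho/E = 12*3108/1.05e+11 = 3.552e-07
sqrt(12*rho/E) = sqrt(3.552e-07) = 0.000595987
c^2/(2*pi*h) = 343^2/(2*pi*0.0088) = 2.12777e+06
fc = 2.12777e+06 * 0.000595987 = 1268.1 Hz


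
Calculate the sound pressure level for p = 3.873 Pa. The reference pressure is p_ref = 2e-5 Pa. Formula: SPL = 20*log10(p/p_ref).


p / p_ref = 3.873 / 2e-5 = 193650
SPL = 20 * log10(193650) = 105.74 dB


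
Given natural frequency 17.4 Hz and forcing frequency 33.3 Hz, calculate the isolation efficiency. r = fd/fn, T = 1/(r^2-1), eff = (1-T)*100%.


r = 33.3 / 17.4 = 1.91379
r^2 - 1 = 1.91379^2 - 1 = 2.66259
T = 1/2.66259 = 0.375574
Efficiency = (1 - 0.375574)*100 = 62.443 %


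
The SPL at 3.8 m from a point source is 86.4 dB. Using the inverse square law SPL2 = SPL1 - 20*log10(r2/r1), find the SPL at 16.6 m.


r2/r1 = 16.6/3.8 = 4.36842
Correction = 20*log10(4.36842) = 12.8065 dB
SPL2 = 86.4 - 12.8065 = 73.594 dB


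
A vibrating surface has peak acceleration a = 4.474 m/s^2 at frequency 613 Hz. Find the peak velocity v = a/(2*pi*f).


omega = 2*pi*f = 2*pi*613 = 3851.59 rad/s
v = a / omega = 4.474 / 3851.59 = 0.0011616 m/s


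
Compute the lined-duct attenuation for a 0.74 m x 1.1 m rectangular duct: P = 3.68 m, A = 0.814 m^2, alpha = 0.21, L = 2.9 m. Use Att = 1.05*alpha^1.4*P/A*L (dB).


alpha^1.4 = 0.21^1.4 = 0.112488
Attenuation rate = 1.05 * alpha^1.4 * P / A
= 1.05 * 0.112488 * 3.68 / 0.814 = 0.533973 dB/m
Total Att = 0.533973 * 2.9 = 1.5485 dB


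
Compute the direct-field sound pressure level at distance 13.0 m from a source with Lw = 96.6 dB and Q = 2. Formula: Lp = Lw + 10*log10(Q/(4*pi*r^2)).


4*pi*r^2 = 4*pi*13.0^2 = 2123.72 m^2
Q / (4*pi*r^2) = 2 / 2123.72 = 0.000941744
Lp = 96.6 + 10*log10(0.000941744) = 66.339 dB


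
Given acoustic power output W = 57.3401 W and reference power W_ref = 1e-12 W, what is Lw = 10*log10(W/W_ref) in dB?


W / W_ref = 57.3401 / 1e-12 = 5.73401e+13
Lw = 10 * log10(5.73401e+13) = 137.58 dB


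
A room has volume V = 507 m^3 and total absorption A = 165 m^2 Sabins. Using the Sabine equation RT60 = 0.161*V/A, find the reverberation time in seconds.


RT60 = 0.161 * 507 / 165 = 0.49471 s


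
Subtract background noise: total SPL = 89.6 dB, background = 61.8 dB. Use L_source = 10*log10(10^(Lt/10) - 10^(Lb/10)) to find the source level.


10^(89.6/10) = 9.12011e+08
10^(61.8/10) = 1.51356e+06
Difference = 9.12011e+08 - 1.51356e+06 = 9.10497e+08
L_source = 10*log10(9.10497e+08) = 89.593 dB


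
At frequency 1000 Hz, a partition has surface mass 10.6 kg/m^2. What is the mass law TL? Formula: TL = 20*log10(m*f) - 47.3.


m * f = 10.6 * 1000 = 10600
20*log10(10600) = 80.5061 dB
TL = 80.5061 - 47.3 = 33.206 dB


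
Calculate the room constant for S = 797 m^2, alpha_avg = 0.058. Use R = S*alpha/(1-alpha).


R = 797 * 0.058 / (1 - 0.058) = 49.072 m^2


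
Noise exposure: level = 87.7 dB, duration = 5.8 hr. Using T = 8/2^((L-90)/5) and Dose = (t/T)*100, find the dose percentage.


T_allowed = 8 / 2^((87.7 - 90)/5) = 11.0043 hr
Dose = 5.8 / 11.0043 * 100 = 52.707 %


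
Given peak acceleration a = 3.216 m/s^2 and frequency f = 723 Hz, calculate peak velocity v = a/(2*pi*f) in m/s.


omega = 2*pi*f = 2*pi*723 = 4542.74 rad/s
v = a / omega = 3.216 / 4542.74 = 0.00070794 m/s


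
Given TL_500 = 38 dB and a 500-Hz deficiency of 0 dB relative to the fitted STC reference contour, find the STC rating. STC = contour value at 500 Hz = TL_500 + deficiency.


By ASTM E413, STC = value of the fitted reference contour at 500 Hz.
Contour value at 500 Hz = TL_500 + deficiency = 38 + 0 = 38
STC = 38


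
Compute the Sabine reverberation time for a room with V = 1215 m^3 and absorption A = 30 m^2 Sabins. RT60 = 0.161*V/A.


RT60 = 0.161 * 1215 / 30 = 6.5205 s


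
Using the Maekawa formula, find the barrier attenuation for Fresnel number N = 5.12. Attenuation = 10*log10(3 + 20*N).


3 + 20*N = 3 + 20*5.12 = 105.4
Att = 10*log10(105.4) = 20.228 dB


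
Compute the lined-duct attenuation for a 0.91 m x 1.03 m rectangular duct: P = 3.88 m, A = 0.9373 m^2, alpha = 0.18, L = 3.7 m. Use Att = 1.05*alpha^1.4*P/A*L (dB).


alpha^1.4 = 0.18^1.4 = 0.0906529
Attenuation rate = 1.05 * alpha^1.4 * P / A
= 1.05 * 0.0906529 * 3.88 / 0.9373 = 0.394025 dB/m
Total Att = 0.394025 * 3.7 = 1.4579 dB


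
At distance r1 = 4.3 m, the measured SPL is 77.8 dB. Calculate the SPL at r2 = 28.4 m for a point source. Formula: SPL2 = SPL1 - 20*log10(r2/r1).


r2/r1 = 28.4/4.3 = 6.60465
Correction = 20*log10(6.60465) = 16.397 dB
SPL2 = 77.8 - 16.397 = 61.403 dB


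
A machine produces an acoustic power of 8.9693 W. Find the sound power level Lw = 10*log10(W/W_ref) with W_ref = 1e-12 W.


W / W_ref = 8.9693 / 1e-12 = 8.9693e+12
Lw = 10 * log10(8.9693e+12) = 129.53 dB


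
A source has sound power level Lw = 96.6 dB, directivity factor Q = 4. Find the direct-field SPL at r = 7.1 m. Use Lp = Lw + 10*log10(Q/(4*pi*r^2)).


4*pi*r^2 = 4*pi*7.1^2 = 633.471 m^2
Q / (4*pi*r^2) = 4 / 633.471 = 0.00631442
Lp = 96.6 + 10*log10(0.00631442) = 74.603 dB


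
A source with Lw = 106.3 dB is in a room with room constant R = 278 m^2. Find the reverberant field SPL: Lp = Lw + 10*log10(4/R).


4/R = 4/278 = 0.0143885
Lp = 106.3 + 10*log10(0.0143885) = 87.88 dB


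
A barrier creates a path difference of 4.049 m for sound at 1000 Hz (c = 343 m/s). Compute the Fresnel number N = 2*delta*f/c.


N = 2*delta*f/c = 2*delta/lambda, where lambda = c/f
lambda = 343 / 1000 = 0.343 m
N = 2 * 4.049 / 0.343 = 23.609


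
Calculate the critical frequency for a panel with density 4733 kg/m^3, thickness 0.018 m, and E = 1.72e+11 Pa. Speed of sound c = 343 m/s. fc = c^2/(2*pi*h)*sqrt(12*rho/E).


12*rho/E = 12*4733/1.72e+11 = 3.30209e-07
sqrt(12*rho/E) = sqrt(3.30209e-07) = 0.000574638
c^2/(2*pi*h) = 343^2/(2*pi*0.018) = 1.04025e+06
fc = 1.04025e+06 * 0.000574638 = 597.77 Hz


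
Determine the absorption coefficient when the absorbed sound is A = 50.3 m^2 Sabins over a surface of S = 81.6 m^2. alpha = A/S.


Absorption coefficient = absorbed power / incident power
alpha = A / S = 50.3 / 81.6 = 0.61642


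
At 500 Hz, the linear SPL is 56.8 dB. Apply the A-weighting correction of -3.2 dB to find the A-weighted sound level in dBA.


A-weighting table: 500 Hz -> -3.2 dB correction
SPL_A = SPL + correction = 56.8 + (-3.2) = 53.6 dBA


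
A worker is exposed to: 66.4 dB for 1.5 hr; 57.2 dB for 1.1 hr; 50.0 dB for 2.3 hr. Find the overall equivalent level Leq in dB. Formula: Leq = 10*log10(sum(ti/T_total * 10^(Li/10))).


T_total = 1.5 + 1.1 + 2.3 = 4.9 hr
(1.5/4.9) * 10^(66.4/10) = 1.33627e+06
(1.1/4.9) * 10^(57.2/10) = 117814
(2.3/4.9) * 10^(50.0/10) = 46938.8
Sum = 1.33627e+06 + 117814 + 46938.8 = 1.50102e+06
Leq = 10*log10(1.50102e+06) = 61.764 dB


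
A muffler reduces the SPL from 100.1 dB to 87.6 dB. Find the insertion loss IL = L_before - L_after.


Insertion loss = SPL without muffler - SPL with muffler
IL = 100.1 - 87.6 = 12.5 dB


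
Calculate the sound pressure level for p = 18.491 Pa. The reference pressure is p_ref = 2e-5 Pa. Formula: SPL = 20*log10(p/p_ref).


p / p_ref = 18.491 / 2e-5 = 924550
SPL = 20 * log10(924550) = 119.32 dB


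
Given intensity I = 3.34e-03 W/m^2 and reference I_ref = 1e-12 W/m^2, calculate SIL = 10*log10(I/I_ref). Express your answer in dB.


I / I_ref = 3.34e-03 / 1e-12 = 3.34e+09
SIL = 10 * log10(3.34e+09) = 95.237 dB


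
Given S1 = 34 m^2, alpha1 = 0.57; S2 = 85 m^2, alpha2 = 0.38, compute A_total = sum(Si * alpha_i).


34 * 0.57 = 19.38
85 * 0.38 = 32.3
A_total = 19.38 + 32.3 = 51.68 m^2


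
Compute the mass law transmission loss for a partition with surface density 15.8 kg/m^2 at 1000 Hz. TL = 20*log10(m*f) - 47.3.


m * f = 15.8 * 1000 = 15800
20*log10(15800) = 83.9731 dB
TL = 83.9731 - 47.3 = 36.673 dB


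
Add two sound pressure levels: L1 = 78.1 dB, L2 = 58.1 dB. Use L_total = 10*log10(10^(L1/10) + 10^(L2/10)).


10^(78.1/10) = 6.45654e+07
10^(58.1/10) = 645654
Sum = 6.45654e+07 + 645654 = 6.52111e+07
L_total = 10*log10(6.52111e+07) = 78.143 dB


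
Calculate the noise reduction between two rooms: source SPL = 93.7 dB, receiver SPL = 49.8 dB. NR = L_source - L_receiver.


NR = L_source - L_receiver (difference between source and receiving room levels)
NR = 93.7 - 49.8 = 43.9 dB


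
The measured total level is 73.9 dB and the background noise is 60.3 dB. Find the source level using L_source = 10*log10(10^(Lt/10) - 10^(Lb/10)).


10^(73.9/10) = 2.45471e+07
10^(60.3/10) = 1.07152e+06
Difference = 2.45471e+07 - 1.07152e+06 = 2.34756e+07
L_source = 10*log10(2.34756e+07) = 73.706 dB


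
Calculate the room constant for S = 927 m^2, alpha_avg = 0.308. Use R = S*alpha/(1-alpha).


R = 927 * 0.308 / (1 - 0.308) = 412.6 m^2


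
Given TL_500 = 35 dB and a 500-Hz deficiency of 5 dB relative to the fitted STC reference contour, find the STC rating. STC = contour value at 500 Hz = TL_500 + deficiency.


By ASTM E413, STC = value of the fitted reference contour at 500 Hz.
Contour value at 500 Hz = TL_500 + deficiency = 35 + 5 = 40
STC = 40


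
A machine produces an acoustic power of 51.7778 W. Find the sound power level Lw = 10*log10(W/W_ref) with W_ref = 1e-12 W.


W / W_ref = 51.7778 / 1e-12 = 5.17778e+13
Lw = 10 * log10(5.17778e+13) = 137.14 dB


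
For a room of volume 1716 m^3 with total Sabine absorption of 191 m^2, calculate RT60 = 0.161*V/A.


RT60 = 0.161 * 1716 / 191 = 1.4465 s


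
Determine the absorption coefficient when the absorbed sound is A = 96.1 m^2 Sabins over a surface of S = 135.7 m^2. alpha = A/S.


Absorption coefficient = absorbed power / incident power
alpha = A / S = 96.1 / 135.7 = 0.70818


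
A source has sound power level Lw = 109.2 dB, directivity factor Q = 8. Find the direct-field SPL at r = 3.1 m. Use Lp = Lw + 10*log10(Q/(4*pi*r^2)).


4*pi*r^2 = 4*pi*3.1^2 = 120.763 m^2
Q / (4*pi*r^2) = 8 / 120.763 = 0.0662455
Lp = 109.2 + 10*log10(0.0662455) = 97.412 dB


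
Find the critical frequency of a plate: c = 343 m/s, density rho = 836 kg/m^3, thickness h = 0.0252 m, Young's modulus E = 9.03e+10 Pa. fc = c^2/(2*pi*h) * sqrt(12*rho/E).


12*rho/E = 12*836/9.03e+10 = 1.11096e-07
sqrt(12*rho/E) = sqrt(1.11096e-07) = 0.000333311
c^2/(2*pi*h) = 343^2/(2*pi*0.0252) = 743033
fc = 743033 * 0.000333311 = 247.66 Hz


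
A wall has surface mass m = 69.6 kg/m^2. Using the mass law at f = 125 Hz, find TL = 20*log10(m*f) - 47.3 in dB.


m * f = 69.6 * 125 = 8700
20*log10(8700) = 78.7904 dB
TL = 78.7904 - 47.3 = 31.49 dB


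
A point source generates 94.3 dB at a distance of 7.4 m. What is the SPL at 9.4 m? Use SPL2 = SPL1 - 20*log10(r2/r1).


r2/r1 = 9.4/7.4 = 1.27027
Correction = 20*log10(1.27027) = 2.07792 dB
SPL2 = 94.3 - 2.07792 = 92.222 dB


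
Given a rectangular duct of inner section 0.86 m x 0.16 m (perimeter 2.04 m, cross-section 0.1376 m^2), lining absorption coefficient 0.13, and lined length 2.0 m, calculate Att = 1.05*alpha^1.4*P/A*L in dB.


alpha^1.4 = 0.13^1.4 = 0.0574805
Attenuation rate = 1.05 * alpha^1.4 * P / A
= 1.05 * 0.0574805 * 2.04 / 0.1376 = 0.894791 dB/m
Total Att = 0.894791 * 2.0 = 1.7896 dB


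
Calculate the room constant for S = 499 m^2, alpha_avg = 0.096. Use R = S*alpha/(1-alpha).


R = 499 * 0.096 / (1 - 0.096) = 52.991 m^2


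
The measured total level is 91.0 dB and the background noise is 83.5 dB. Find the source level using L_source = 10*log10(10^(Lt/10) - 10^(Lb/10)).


10^(91.0/10) = 1.25893e+09
10^(83.5/10) = 2.23872e+08
Difference = 1.25893e+09 - 2.23872e+08 = 1.03506e+09
L_source = 10*log10(1.03506e+09) = 90.15 dB


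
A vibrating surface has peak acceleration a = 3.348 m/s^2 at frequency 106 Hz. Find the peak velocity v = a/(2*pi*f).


omega = 2*pi*f = 2*pi*106 = 666.018 rad/s
v = a / omega = 3.348 / 666.018 = 0.0050269 m/s


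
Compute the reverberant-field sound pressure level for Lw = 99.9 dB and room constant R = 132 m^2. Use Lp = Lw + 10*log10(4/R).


4/R = 4/132 = 0.030303
Lp = 99.9 + 10*log10(0.030303) = 84.715 dB


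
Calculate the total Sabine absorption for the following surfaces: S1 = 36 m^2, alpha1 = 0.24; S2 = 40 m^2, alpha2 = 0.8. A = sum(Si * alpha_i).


36 * 0.24 = 8.64
40 * 0.8 = 32
A_total = 8.64 + 32 = 40.64 m^2


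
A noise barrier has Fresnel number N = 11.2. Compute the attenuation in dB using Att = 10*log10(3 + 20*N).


3 + 20*N = 3 + 20*11.2 = 227
Att = 10*log10(227) = 23.56 dB


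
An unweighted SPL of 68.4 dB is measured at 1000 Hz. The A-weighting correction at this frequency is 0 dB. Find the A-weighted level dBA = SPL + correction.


A-weighting table: 1000 Hz -> 0 dB correction
SPL_A = SPL + correction = 68.4 + (0) = 68.4 dBA


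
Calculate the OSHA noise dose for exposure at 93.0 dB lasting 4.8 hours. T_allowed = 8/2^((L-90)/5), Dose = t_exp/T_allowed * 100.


T_allowed = 8 / 2^((93.0 - 90)/5) = 5.27803 hr
Dose = 4.8 / 5.27803 * 100 = 90.943 %


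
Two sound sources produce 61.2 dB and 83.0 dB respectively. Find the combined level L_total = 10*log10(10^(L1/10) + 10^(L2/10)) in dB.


10^(61.2/10) = 1.31826e+06
10^(83.0/10) = 1.99526e+08
Sum = 1.31826e+06 + 1.99526e+08 = 2.00844e+08
L_total = 10*log10(2.00844e+08) = 83.029 dB


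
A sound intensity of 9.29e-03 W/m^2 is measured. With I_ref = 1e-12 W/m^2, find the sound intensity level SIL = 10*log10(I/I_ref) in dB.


I / I_ref = 9.29e-03 / 1e-12 = 9.29e+09
SIL = 10 * log10(9.29e+09) = 99.68 dB


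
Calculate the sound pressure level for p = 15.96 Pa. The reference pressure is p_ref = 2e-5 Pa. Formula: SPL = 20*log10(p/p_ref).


p / p_ref = 15.96 / 2e-5 = 798000
SPL = 20 * log10(798000) = 118.04 dB


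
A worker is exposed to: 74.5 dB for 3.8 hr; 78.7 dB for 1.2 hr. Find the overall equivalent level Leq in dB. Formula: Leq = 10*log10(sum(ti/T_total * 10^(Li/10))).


T_total = 3.8 + 1.2 = 5.0 hr
(3.8/5.0) * 10^(74.5/10) = 2.14197e+07
(1.2/5.0) * 10^(78.7/10) = 1.77914e+07
Sum = 2.14197e+07 + 1.77914e+07 = 3.92111e+07
Leq = 10*log10(3.92111e+07) = 75.934 dB


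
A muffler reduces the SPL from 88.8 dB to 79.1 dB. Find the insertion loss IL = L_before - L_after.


Insertion loss = SPL without muffler - SPL with muffler
IL = 88.8 - 79.1 = 9.7 dB


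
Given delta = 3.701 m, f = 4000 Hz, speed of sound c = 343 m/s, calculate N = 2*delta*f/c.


N = 2*delta*f/c = 2*delta/lambda, where lambda = c/f
lambda = 343 / 4000 = 0.08575 m
N = 2 * 3.701 / 0.08575 = 86.321


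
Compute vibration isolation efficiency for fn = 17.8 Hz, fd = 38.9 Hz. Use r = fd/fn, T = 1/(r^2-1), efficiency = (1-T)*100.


r = 38.9 / 17.8 = 2.18539
r^2 - 1 = 2.18539^2 - 1 = 3.77593
T = 1/3.77593 = 0.264835
Efficiency = (1 - 0.264835)*100 = 73.517 %


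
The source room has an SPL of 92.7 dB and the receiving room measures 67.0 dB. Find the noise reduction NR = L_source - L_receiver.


NR = L_source - L_receiver (difference between source and receiving room levels)
NR = 92.7 - 67.0 = 25.7 dB


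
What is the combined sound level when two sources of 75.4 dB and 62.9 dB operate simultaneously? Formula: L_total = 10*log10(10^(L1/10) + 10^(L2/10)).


10^(75.4/10) = 3.46737e+07
10^(62.9/10) = 1.94984e+06
Sum = 3.46737e+07 + 1.94984e+06 = 3.66235e+07
L_total = 10*log10(3.66235e+07) = 75.638 dB


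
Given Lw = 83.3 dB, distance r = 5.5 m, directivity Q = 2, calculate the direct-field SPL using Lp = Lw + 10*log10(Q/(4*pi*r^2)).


4*pi*r^2 = 4*pi*5.5^2 = 380.133 m^2
Q / (4*pi*r^2) = 2 / 380.133 = 0.00526132
Lp = 83.3 + 10*log10(0.00526132) = 60.511 dB


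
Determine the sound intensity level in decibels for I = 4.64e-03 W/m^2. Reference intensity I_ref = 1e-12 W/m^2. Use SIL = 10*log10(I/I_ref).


I / I_ref = 4.64e-03 / 1e-12 = 4.64e+09
SIL = 10 * log10(4.64e+09) = 96.665 dB


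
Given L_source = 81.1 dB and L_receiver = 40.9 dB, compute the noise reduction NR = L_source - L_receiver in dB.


NR = L_source - L_receiver (difference between source and receiving room levels)
NR = 81.1 - 40.9 = 40.2 dB


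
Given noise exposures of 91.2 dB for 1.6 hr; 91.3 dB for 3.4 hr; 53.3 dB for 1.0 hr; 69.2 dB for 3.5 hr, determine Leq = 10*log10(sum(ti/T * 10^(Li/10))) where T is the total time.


T_total = 1.6 + 3.4 + 1.0 + 3.5 = 9.5 hr
(1.6/9.5) * 10^(91.2/10) = 2.22022e+08
(3.4/9.5) * 10^(91.3/10) = 4.82787e+08
(1.0/9.5) * 10^(53.3/10) = 22504.9
(3.5/9.5) * 10^(69.2/10) = 3.06439e+06
Sum = 2.22022e+08 + 4.82787e+08 + 22504.9 + 3.06439e+06 = 7.07896e+08
Leq = 10*log10(7.07896e+08) = 88.5 dB


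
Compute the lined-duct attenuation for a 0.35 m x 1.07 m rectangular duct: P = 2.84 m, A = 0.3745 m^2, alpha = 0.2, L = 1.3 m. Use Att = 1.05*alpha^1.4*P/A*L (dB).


alpha^1.4 = 0.2^1.4 = 0.105061
Attenuation rate = 1.05 * alpha^1.4 * P / A
= 1.05 * 0.105061 * 2.84 / 0.3745 = 0.83656 dB/m
Total Att = 0.83656 * 1.3 = 1.0875 dB


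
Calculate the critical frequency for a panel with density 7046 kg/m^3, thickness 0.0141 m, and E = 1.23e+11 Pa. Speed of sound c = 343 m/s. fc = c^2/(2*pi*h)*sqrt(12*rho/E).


12*rho/E = 12*7046/1.23e+11 = 6.87415e-07
sqrt(12*rho/E) = sqrt(6.87415e-07) = 0.000829105
c^2/(2*pi*h) = 343^2/(2*pi*0.0141) = 1.32797e+06
fc = 1.32797e+06 * 0.000829105 = 1101 Hz


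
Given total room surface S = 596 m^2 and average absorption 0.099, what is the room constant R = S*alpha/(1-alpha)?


R = 596 * 0.099 / (1 - 0.099) = 65.487 m^2


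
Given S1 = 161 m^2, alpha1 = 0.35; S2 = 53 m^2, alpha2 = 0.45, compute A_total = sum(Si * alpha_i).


161 * 0.35 = 56.35
53 * 0.45 = 23.85
A_total = 56.35 + 23.85 = 80.2 m^2


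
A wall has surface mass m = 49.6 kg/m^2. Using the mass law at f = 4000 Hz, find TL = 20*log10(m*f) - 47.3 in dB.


m * f = 49.6 * 4000 = 198400
20*log10(198400) = 105.951 dB
TL = 105.951 - 47.3 = 58.651 dB


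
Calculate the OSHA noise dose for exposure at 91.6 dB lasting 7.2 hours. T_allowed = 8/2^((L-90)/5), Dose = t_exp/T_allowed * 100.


T_allowed = 8 / 2^((91.6 - 90)/5) = 6.40856 hr
Dose = 7.2 / 6.40856 * 100 = 112.35 %


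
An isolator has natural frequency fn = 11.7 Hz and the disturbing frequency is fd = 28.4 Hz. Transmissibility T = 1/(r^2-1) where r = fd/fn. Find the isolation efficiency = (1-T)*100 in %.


r = 28.4 / 11.7 = 2.42735
r^2 - 1 = 2.42735^2 - 1 = 4.89203
T = 1/4.89203 = 0.204414
Efficiency = (1 - 0.204414)*100 = 79.559 %


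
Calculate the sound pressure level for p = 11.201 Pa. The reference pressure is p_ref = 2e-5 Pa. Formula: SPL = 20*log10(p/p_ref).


p / p_ref = 11.201 / 2e-5 = 560050
SPL = 20 * log10(560050) = 114.96 dB


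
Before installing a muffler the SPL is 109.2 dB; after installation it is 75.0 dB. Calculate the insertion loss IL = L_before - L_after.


Insertion loss = SPL without muffler - SPL with muffler
IL = 109.2 - 75.0 = 34.2 dB


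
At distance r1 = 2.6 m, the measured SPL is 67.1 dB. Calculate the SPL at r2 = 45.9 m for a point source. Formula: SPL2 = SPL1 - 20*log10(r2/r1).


r2/r1 = 45.9/2.6 = 17.6538
Correction = 20*log10(17.6538) = 24.9368 dB
SPL2 = 67.1 - 24.9368 = 42.163 dB


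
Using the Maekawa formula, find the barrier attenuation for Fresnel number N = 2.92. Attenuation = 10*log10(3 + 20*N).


3 + 20*N = 3 + 20*2.92 = 61.4
Att = 10*log10(61.4) = 17.882 dB


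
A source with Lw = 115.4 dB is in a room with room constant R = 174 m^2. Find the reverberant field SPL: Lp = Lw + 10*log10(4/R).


4/R = 4/174 = 0.0229885
Lp = 115.4 + 10*log10(0.0229885) = 99.015 dB


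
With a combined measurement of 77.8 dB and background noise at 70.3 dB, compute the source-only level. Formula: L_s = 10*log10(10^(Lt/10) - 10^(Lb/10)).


10^(77.8/10) = 6.0256e+07
10^(70.3/10) = 1.07152e+07
Difference = 6.0256e+07 - 1.07152e+07 = 4.95408e+07
L_source = 10*log10(4.95408e+07) = 76.95 dB


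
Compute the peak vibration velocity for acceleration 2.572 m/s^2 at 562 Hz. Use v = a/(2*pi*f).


omega = 2*pi*f = 2*pi*562 = 3531.15 rad/s
v = a / omega = 2.572 / 3531.15 = 0.00072837 m/s


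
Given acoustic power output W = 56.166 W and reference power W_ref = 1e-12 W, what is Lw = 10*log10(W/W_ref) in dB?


W / W_ref = 56.166 / 1e-12 = 5.6166e+13
Lw = 10 * log10(5.6166e+13) = 137.49 dB


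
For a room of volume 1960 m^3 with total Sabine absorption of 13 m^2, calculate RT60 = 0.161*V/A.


RT60 = 0.161 * 1960 / 13 = 24.274 s


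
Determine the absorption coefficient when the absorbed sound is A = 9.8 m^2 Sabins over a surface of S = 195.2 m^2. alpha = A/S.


Absorption coefficient = absorbed power / incident power
alpha = A / S = 9.8 / 195.2 = 0.050205


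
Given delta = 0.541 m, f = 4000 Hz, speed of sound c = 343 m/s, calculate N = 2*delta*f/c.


N = 2*delta*f/c = 2*delta/lambda, where lambda = c/f
lambda = 343 / 4000 = 0.08575 m
N = 2 * 0.541 / 0.08575 = 12.618


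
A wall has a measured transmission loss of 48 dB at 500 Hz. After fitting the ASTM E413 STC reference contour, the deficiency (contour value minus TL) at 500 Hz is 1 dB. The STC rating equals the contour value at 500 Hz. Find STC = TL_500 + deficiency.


By ASTM E413, STC = value of the fitted reference contour at 500 Hz.
Contour value at 500 Hz = TL_500 + deficiency = 48 + 1 = 49
STC = 49


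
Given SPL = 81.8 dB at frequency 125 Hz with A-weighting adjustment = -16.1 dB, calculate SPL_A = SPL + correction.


A-weighting table: 125 Hz -> -16.1 dB correction
SPL_A = SPL + correction = 81.8 + (-16.1) = 65.7 dBA


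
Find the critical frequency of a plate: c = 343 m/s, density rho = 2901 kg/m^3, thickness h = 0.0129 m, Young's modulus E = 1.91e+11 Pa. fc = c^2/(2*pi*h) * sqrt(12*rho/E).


12*rho/E = 12*2901/1.91e+11 = 1.82262e-07
sqrt(12*rho/E) = sqrt(1.82262e-07) = 0.000426922
c^2/(2*pi*h) = 343^2/(2*pi*0.0129) = 1.45151e+06
fc = 1.45151e+06 * 0.000426922 = 619.68 Hz


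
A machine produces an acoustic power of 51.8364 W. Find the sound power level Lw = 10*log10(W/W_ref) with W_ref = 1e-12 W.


W / W_ref = 51.8364 / 1e-12 = 5.18364e+13
Lw = 10 * log10(5.18364e+13) = 137.15 dB


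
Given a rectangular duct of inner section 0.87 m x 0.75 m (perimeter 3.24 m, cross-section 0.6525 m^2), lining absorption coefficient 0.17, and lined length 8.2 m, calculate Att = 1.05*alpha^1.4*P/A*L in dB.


alpha^1.4 = 0.17^1.4 = 0.0836813
Attenuation rate = 1.05 * alpha^1.4 * P / A
= 1.05 * 0.0836813 * 3.24 / 0.6525 = 0.436297 dB/m
Total Att = 0.436297 * 8.2 = 3.5776 dB


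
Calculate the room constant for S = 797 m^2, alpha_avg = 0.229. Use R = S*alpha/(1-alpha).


R = 797 * 0.229 / (1 - 0.229) = 236.72 m^2


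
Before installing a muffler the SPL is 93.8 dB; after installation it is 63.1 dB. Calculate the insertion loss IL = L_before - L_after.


Insertion loss = SPL without muffler - SPL with muffler
IL = 93.8 - 63.1 = 30.7 dB


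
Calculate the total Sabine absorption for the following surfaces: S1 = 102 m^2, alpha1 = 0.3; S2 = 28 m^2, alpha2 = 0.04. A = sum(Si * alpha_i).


102 * 0.3 = 30.6
28 * 0.04 = 1.12
A_total = 30.6 + 1.12 = 31.72 m^2


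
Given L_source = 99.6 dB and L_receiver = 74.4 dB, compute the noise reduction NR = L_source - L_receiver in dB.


NR = L_source - L_receiver (difference between source and receiving room levels)
NR = 99.6 - 74.4 = 25.2 dB


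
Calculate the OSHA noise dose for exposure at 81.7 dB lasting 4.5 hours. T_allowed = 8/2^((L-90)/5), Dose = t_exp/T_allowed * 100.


T_allowed = 8 / 2^((81.7 - 90)/5) = 25.2813 hr
Dose = 4.5 / 25.2813 * 100 = 17.8 %


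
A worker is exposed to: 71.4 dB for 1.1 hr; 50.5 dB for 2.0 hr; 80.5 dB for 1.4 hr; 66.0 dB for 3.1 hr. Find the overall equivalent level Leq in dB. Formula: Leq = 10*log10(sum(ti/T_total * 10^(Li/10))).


T_total = 1.1 + 2.0 + 1.4 + 3.1 = 7.6 hr
(1.1/7.6) * 10^(71.4/10) = 1.99792e+06
(2.0/7.6) * 10^(50.5/10) = 29526.8
(1.4/7.6) * 10^(80.5/10) = 2.06688e+07
(3.1/7.6) * 10^(66.0/10) = 1.62386e+06
Sum = 1.99792e+06 + 29526.8 + 2.06688e+07 + 1.62386e+06 = 2.43201e+07
Leq = 10*log10(2.43201e+07) = 73.86 dB


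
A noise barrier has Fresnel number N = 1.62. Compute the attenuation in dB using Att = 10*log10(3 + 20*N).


3 + 20*N = 3 + 20*1.62 = 35.4
Att = 10*log10(35.4) = 15.49 dB


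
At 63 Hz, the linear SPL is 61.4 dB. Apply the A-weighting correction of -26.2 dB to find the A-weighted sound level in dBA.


A-weighting table: 63 Hz -> -26.2 dB correction
SPL_A = SPL + correction = 61.4 + (-26.2) = 35.2 dBA


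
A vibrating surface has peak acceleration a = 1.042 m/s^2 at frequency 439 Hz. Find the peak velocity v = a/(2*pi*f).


omega = 2*pi*f = 2*pi*439 = 2758.32 rad/s
v = a / omega = 1.042 / 2758.32 = 0.00037777 m/s


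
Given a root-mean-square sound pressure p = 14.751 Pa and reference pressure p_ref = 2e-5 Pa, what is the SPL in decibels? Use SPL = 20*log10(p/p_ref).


p / p_ref = 14.751 / 2e-5 = 737550
SPL = 20 * log10(737550) = 117.36 dB


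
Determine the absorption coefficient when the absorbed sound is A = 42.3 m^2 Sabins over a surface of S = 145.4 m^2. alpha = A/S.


Absorption coefficient = absorbed power / incident power
alpha = A / S = 42.3 / 145.4 = 0.29092


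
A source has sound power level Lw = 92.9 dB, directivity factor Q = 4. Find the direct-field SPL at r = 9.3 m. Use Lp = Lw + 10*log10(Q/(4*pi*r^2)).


4*pi*r^2 = 4*pi*9.3^2 = 1086.87 m^2
Q / (4*pi*r^2) = 4 / 1086.87 = 0.00368029
Lp = 92.9 + 10*log10(0.00368029) = 68.559 dB


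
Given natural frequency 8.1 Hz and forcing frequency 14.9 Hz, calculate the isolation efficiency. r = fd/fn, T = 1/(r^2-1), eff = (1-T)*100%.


r = 14.9 / 8.1 = 1.83951
r^2 - 1 = 1.83951^2 - 1 = 2.3838
T = 1/2.3838 = 0.419498
Efficiency = (1 - 0.419498)*100 = 58.05 %


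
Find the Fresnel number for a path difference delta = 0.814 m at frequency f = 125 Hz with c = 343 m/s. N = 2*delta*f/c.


N = 2*delta*f/c = 2*delta/lambda, where lambda = c/f
lambda = 343 / 125 = 2.744 m
N = 2 * 0.814 / 2.744 = 0.59329


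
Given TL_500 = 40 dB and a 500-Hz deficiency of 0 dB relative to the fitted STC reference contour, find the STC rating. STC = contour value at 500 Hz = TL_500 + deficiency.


By ASTM E413, STC = value of the fitted reference contour at 500 Hz.
Contour value at 500 Hz = TL_500 + deficiency = 40 + 0 = 40
STC = 40


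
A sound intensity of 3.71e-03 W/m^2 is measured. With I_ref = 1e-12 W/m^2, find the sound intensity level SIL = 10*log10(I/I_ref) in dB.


I / I_ref = 3.71e-03 / 1e-12 = 3.71e+09
SIL = 10 * log10(3.71e+09) = 95.694 dB


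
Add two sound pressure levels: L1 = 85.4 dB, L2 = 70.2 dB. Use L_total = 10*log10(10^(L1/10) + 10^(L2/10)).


10^(85.4/10) = 3.46737e+08
10^(70.2/10) = 1.04713e+07
Sum = 3.46737e+08 + 1.04713e+07 = 3.57208e+08
L_total = 10*log10(3.57208e+08) = 85.529 dB


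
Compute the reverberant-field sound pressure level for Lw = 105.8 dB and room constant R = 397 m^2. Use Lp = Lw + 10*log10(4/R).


4/R = 4/397 = 0.0100756
Lp = 105.8 + 10*log10(0.0100756) = 85.833 dB


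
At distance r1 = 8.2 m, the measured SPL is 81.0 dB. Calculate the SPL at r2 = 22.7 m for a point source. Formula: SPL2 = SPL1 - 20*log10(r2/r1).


r2/r1 = 22.7/8.2 = 2.76829
Correction = 20*log10(2.76829) = 8.84423 dB
SPL2 = 81.0 - 8.84423 = 72.156 dB


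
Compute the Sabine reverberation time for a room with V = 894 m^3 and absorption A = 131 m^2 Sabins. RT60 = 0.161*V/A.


RT60 = 0.161 * 894 / 131 = 1.0987 s


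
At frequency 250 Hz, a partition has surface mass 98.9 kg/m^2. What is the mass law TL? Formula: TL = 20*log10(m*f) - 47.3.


m * f = 98.9 * 250 = 24725
20*log10(24725) = 87.8627 dB
TL = 87.8627 - 47.3 = 40.563 dB


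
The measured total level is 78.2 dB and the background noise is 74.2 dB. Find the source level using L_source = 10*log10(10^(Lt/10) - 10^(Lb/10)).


10^(78.2/10) = 6.60693e+07
10^(74.2/10) = 2.63027e+07
Difference = 6.60693e+07 - 2.63027e+07 = 3.97666e+07
L_source = 10*log10(3.97666e+07) = 75.995 dB


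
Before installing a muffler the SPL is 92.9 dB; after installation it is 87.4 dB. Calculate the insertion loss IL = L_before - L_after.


Insertion loss = SPL without muffler - SPL with muffler
IL = 92.9 - 87.4 = 5.5 dB


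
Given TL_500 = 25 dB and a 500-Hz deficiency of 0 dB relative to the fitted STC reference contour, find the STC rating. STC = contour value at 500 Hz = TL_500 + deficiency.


By ASTM E413, STC = value of the fitted reference contour at 500 Hz.
Contour value at 500 Hz = TL_500 + deficiency = 25 + 0 = 25
STC = 25
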